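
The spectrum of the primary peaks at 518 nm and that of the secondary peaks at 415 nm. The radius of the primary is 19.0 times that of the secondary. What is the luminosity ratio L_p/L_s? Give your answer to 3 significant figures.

149

Wien's law gives T ∝ 1/λ_max, so T_p/T_s = λ_s/λ_p = 415/518 = 0.8012.
Then L ∝ R²T⁴ gives L_p/L_s = (19.0)² × (0.8012)⁴ = 361.0 × 0.4120 = 148.7.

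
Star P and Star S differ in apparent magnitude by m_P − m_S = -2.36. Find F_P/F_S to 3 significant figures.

8.79

F_P/F_S = 10^(−(m_P − m_S)/2.5) = 10^(2.36/2.5) = 10^0.944 = 8.790.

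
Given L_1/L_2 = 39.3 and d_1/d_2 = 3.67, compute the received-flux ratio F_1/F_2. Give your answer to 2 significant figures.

2.9

F = L/(4πd²), so F_1/F_2 = (L_1/L_2) / (d_1/d_2)²
= 39.3 / (3.67)² = 39.3 / 13.47 = 2.918.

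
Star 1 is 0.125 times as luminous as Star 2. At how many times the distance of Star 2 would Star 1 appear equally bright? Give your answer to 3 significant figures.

0.354

Equal flux requires L_1/d_1² = L_2/d_2², so d_1/d_2 = √(L_1/L_2)
= √(0.125) = 0.3536.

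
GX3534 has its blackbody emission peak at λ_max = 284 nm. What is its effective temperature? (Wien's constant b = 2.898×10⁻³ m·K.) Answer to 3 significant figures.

1.02×10^4 K

T = b/λ_max = 2.898×10⁻³ / (284×10⁻⁹) = 1.020×10^4 K.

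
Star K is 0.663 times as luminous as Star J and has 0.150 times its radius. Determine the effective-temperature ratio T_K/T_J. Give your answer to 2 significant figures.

2.3

L ∝ R²T⁴ gives T ∝ (L/R²)^(1/4), so
T_K/T_J = (0.663 / 0.150²)^(1/4) = (29.47)^(1/4) = 2.330.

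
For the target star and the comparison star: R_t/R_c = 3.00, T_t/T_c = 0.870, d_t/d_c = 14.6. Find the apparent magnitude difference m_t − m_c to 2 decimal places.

4.04

L_t/L_c = (3.00)²(0.870)⁴ = 5.156.
F_t/F_c = (L_t/L_c)/(d_t/d_c)² = 5.156/213.2 = 0.02419.
m_t − m_c = −2.5 log₁₀(0.02419) = 4.04.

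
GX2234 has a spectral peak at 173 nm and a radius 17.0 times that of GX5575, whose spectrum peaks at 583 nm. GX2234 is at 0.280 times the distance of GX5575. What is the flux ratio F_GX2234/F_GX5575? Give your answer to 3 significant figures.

Wien's law: T_GX2234/T_GX5575 = λ_GX5575/λ_GX2234 = 583/173 = 3.370.
L_GX2234/L_GX5575 = (R_GX2234/R_GX5575)²(T_GX2234/T_GX5575)⁴ = (17.0)²(3.370)⁴ = 3.727×10^4.
F_GX2234/F_GX5575 = (L_GX2234/L_GX5575)/(d_GX2234/d_GX5575)² = 3.727×10^4/(0.280)² = 4.754×10^5.

4.75×10^5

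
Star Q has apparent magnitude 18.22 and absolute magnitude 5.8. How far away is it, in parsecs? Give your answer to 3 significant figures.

m − M = 5 log₁₀(d/10 pc)
18.22 − (5.8) = 12.42 = 5 log₁₀(d/10)
d = 10 × 10^(12.42/5) = 10 × 10^2.484 = 3048 pc.

3.05×10^3 pc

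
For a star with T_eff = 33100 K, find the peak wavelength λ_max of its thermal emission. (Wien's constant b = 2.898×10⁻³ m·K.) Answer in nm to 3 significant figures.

87.6 nm

λ_max = b/T = 2.898×10⁻³ / 33100 = 8.76×10^-8 m = 87.55 nm.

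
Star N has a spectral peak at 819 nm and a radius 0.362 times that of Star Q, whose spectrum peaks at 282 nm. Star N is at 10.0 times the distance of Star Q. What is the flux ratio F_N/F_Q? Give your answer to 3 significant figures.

Wien's law: T_N/T_Q = λ_Q/λ_N = 282/819 = 0.3443.
L_N/L_Q = (R_N/R_Q)²(T_N/T_Q)⁴ = (0.362)²(0.3443)⁴ = 0.001842.
F_N/F_Q = (L_N/L_Q)/(d_N/d_Q)² = 0.001842/(10.0)² = 1.842×10^-5.

1.84×10^-5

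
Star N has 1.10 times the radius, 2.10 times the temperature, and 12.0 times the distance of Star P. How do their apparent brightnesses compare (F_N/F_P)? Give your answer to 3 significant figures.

0.163

L_N/L_P = (R_N/R_P)²(T_N/T_P)⁴ = (1.10)² × (2.10)⁴ = 23.53.
F_N/F_P = (L_N/L_P)/(d_N/d_P)² = 23.53 / (12.0)² = 0.1634.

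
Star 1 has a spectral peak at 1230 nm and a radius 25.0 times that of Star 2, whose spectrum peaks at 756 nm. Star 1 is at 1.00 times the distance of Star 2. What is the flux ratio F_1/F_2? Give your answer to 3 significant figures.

Wien's law: T_1/T_2 = λ_2/λ_1 = 756/1230 = 0.6146.
L_1/L_2 = (R_1/R_2)²(T_1/T_2)⁴ = (25.0)²(0.6146)⁴ = 89.20.
F_1/F_2 = (L_1/L_2)/(d_1/d_2)² = 89.20/(1.00)² = 89.20.

89.2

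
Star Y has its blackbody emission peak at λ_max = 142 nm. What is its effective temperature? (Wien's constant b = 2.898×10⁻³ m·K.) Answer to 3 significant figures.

T = b/λ_max = 2.898×10⁻³ / (142×10⁻⁹) = 2.041×10^4 K.

2.04×10^4 K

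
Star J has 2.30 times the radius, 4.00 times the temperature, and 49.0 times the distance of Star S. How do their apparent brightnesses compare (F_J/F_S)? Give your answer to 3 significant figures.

L_J/L_S = (R_J/R_S)²(T_J/T_S)⁴ = (2.30)² × (4.00)⁴ = 1354.
F_J/F_S = (L_J/L_S)/(d_J/d_S)² = 1354 / (49.0)² = 0.5640.

0.564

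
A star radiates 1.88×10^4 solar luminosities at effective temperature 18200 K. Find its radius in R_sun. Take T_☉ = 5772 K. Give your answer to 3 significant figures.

13.8 R_sun

R/R_☉ = √(L/L_☉) / (T/T_☉)² = √(1.88×10^4) / (3.153)²
       = 137.1 / 9.942 = 13.79.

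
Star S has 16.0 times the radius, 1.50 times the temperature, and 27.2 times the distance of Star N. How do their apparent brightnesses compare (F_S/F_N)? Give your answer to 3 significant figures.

1.75

L_S/L_N = (R_S/R_N)²(T_S/T_N)⁴ = (16.0)² × (1.50)⁴ = 1296.
F_S/F_N = (L_S/L_N)/(d_S/d_N)² = 1296 / (27.2)² = 1.752.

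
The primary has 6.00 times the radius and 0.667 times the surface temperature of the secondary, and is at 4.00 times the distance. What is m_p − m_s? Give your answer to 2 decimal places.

L_p/L_s = (6.00)²(0.667)⁴ = 7.125.
F_p/F_s = (L_p/L_s)/(d_p/d_s)² = 7.125/16.00 = 0.4453.
m_p − m_s = −2.5 log₁₀(0.4453) = 0.88.

0.88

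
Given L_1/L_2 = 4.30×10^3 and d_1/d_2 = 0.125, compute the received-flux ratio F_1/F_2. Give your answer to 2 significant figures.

F = L/(4πd²), so F_1/F_2 = (L_1/L_2) / (d_1/d_2)²
= 4.30×10^3 / (0.125)² = 4.30×10^3 / 0.01562 = 2.752×10^5.

2.8×10^5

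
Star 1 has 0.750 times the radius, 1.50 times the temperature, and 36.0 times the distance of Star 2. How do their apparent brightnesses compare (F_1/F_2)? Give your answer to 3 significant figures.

L_1/L_2 = (R_1/R_2)²(T_1/T_2)⁴ = (0.750)² × (1.50)⁴ = 2.848.
F_1/F_2 = (L_1/L_2)/(d_1/d_2)² = 2.848 / (36.0)² = 0.002197.

0.00220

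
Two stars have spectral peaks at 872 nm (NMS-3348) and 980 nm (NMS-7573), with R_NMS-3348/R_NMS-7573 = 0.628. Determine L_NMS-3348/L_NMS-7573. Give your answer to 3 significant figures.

Wien's law gives T ∝ 1/λ_max, so T_NMS-3348/T_NMS-7573 = λ_NMS-7573/λ_NMS-3348 = 980/872 = 1.124.
Then L ∝ R²T⁴ gives L_NMS-3348/L_NMS-7573 = (0.628)² × (1.124)⁴ = 0.3944 × 1.595 = 0.6292.

0.629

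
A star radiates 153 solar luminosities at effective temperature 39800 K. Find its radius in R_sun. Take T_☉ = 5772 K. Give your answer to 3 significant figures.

0.260 R_sun

R/R_☉ = √(L/L_☉) / (T/T_☉)² = √(153) / (6.895)²
       = 12.37 / 47.55 = 0.2602.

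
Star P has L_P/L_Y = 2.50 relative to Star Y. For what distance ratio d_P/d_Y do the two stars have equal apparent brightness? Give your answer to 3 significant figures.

1.58

Equal flux requires L_P/d_P² = L_Y/d_Y², so d_P/d_Y = √(L_P/L_Y)
= √(2.50) = 1.581.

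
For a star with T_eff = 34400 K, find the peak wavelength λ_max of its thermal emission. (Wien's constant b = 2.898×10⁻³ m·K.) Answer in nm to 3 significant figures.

84.2 nm

λ_max = b/T = 2.898×10⁻³ / 34400 = 8.42×10^-8 m = 84.24 nm.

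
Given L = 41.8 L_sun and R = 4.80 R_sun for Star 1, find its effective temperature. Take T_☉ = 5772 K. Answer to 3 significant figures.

T/T_☉ = (L/L_☉)^(1/4) / (R/R_☉)^(1/2)
T = 5772 × (41.8)^(1/4) / √(4.80) = 5772 × 2.543 / 2.191 = 6699 K.

6.70×10^3 K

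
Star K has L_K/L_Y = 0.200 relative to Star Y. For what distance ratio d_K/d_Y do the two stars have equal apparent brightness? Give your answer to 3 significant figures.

0.447

Equal flux requires L_K/d_K² = L_Y/d_Y², so d_K/d_Y = √(L_K/L_Y)
= √(0.200) = 0.4472.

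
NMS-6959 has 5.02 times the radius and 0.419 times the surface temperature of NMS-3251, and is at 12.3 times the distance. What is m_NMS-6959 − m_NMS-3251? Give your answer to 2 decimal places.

5.72

L_NMS-6959/L_NMS-3251 = (5.02)²(0.419)⁴ = 0.7767.
F_NMS-6959/F_NMS-3251 = (L_NMS-6959/L_NMS-3251)/(d_NMS-6959/d_NMS-3251)² = 0.7767/151.3 = 0.005134.
m_NMS-6959 − m_NMS-3251 = −2.5 log₁₀(0.005134) = 5.72.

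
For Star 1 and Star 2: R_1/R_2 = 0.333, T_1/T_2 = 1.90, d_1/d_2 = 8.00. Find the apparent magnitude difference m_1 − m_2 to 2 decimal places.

L_1/L_2 = (0.333)²(1.90)⁴ = 1.445.
F_1/F_2 = (L_1/L_2)/(d_1/d_2)² = 1.445/64.00 = 0.02258.
m_1 − m_2 = −2.5 log₁₀(0.02258) = 4.12.

4.12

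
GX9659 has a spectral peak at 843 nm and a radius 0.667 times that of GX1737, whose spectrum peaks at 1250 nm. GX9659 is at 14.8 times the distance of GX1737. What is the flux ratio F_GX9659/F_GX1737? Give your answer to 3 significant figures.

0.00982

Wien's law: T_GX9659/T_GX1737 = λ_GX1737/λ_GX9659 = 1250/843 = 1.483.
L_GX9659/L_GX1737 = (R_GX9659/R_GX1737)²(T_GX9659/T_GX1737)⁴ = (0.667)²(1.483)⁴ = 2.151.
F_GX9659/F_GX1737 = (L_GX9659/L_GX1737)/(d_GX9659/d_GX1737)² = 2.151/(14.8)² = 0.009819.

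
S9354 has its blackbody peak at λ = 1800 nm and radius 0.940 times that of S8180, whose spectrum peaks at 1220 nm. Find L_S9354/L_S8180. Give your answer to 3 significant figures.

0.186

Wien's law gives T ∝ 1/λ_max, so T_S9354/T_S8180 = λ_S8180/λ_S9354 = 1220/1800 = 0.6778.
Then L ∝ R²T⁴ gives L_S9354/L_S8180 = (0.940)² × (0.6778)⁴ = 0.8836 × 0.2110 = 0.1865.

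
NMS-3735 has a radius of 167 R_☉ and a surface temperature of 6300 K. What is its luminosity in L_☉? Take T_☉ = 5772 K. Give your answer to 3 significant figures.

L/L_☉ = (R/R_☉)² (T/T_☉)⁴ = (167)² × (6300/5772)⁴
       = 2.789×10^4 × (1.091)⁴ = 2.789×10^4 × 1.419 = 3.958×10^4.

3.96×10^4 L_☉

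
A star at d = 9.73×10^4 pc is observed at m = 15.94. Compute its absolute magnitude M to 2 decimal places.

M = m − 5 log₁₀(d/10 pc) = 15.94 − 5 log₁₀(9.73×10^4/10)
  = 15.94 − 5 × 3.988 = 15.94 − 19.94 = -4.00.

-4.00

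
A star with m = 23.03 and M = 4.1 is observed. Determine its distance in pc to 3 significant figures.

m − M = 5 log₁₀(d/10 pc)
23.03 − (4.1) = 18.93 = 5 log₁₀(d/10)
d = 10 × 10^(18.93/5) = 10 × 10^3.786 = 6.109×10^4 pc.

6.11×10^4 pc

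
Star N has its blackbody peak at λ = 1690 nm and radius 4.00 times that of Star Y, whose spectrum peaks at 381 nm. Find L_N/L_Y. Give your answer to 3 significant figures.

Wien's law gives T ∝ 1/λ_max, so T_N/T_Y = λ_Y/λ_N = 381/1690 = 0.2254.
Then L ∝ R²T⁴ gives L_N/L_Y = (4.00)² × (0.2254)⁴ = 16.00 × 0.002583 = 0.04133.

0.0413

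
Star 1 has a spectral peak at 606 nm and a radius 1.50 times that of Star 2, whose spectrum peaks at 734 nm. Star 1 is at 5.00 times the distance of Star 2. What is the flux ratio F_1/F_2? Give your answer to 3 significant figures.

Wien's law: T_1/T_2 = λ_2/λ_1 = 734/606 = 1.211.
L_1/L_2 = (R_1/R_2)²(T_1/T_2)⁴ = (1.50)²(1.211)⁴ = 4.843.
F_1/F_2 = (L_1/L_2)/(d_1/d_2)² = 4.843/(5.00)² = 0.1937.

0.194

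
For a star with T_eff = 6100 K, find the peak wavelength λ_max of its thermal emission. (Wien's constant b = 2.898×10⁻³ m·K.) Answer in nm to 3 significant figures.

λ_max = b/T = 2.898×10⁻³ / 6100 = 4.75×10^-7 m = 475.1 nm.

475 nm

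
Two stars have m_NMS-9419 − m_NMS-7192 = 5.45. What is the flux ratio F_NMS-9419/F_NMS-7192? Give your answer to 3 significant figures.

0.00661

F_NMS-9419/F_NMS-7192 = 10^(−(m_NMS-9419 − m_NMS-7192)/2.5) = 10^(-5.45/2.5) = 10^-2.180 = 0.006607.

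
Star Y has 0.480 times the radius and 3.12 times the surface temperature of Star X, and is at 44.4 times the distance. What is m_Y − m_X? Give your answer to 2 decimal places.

L_Y/L_X = (0.480)²(3.12)⁴ = 21.83.
F_Y/F_X = (L_Y/L_X)/(d_Y/d_X)² = 21.83/1971 = 0.01107.
m_Y − m_X = −2.5 log₁₀(0.01107) = 4.89.

4.89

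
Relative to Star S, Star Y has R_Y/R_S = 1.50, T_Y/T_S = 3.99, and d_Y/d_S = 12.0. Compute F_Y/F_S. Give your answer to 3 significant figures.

L_Y/L_S = (R_Y/R_S)²(T_Y/T_S)⁴ = (1.50)² × (3.99)⁴ = 570.3.
F_Y/F_S = (L_Y/L_S)/(d_Y/d_S)² = 570.3 / (12.0)² = 3.960.

3.96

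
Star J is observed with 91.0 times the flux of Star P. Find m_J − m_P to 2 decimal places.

m_J − m_P = −2.5 log₁₀(F_J/F_P) = −2.5 log₁₀(91.0) = −2.5 × (1.959) = -4.898.

-4.90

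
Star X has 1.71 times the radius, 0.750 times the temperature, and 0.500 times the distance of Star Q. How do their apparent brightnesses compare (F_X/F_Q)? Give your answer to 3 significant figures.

3.70

L_X/L_Q = (R_X/R_Q)²(T_X/T_Q)⁴ = (1.71)² × (0.750)⁴ = 0.9252.
F_X/F_Q = (L_X/L_Q)/(d_X/d_Q)² = 0.9252 / (0.500)² = 3.701.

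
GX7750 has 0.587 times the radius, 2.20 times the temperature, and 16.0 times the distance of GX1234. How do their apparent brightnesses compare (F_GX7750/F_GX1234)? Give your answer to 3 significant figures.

L_GX7750/L_GX1234 = (R_GX7750/R_GX1234)²(T_GX7750/T_GX1234)⁴ = (0.587)² × (2.20)⁴ = 8.072.
F_GX7750/F_GX1234 = (L_GX7750/L_GX1234)/(d_GX7750/d_GX1234)² = 8.072 / (16.0)² = 0.03153.

0.0315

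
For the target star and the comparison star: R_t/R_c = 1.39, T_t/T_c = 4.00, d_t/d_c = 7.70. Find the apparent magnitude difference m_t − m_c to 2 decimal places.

L_t/L_c = (1.39)²(4.00)⁴ = 494.6.
F_t/F_c = (L_t/L_c)/(d_t/d_c)² = 494.6/59.29 = 8.342.
m_t − m_c = −2.5 log₁₀(8.342) = -2.30.

-2.30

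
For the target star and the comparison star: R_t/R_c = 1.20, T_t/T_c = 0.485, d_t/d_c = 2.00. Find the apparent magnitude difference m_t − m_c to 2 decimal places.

L_t/L_c = (1.20)²(0.485)⁴ = 0.07968.
F_t/F_c = (L_t/L_c)/(d_t/d_c)² = 0.07968/4.000 = 0.01992.
m_t − m_c = −2.5 log₁₀(0.01992) = 4.25.

4.25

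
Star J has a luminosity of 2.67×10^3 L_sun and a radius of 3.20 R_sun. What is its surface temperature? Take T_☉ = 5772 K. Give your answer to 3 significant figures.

T/T_☉ = (L/L_☉)^(1/4) / (R/R_☉)^(1/2)
T = 5772 × (2.67×10^3)^(1/4) / √(3.20) = 5772 × 7.188 / 1.789 = 2.319×10^4 K.

2.32×10^4 K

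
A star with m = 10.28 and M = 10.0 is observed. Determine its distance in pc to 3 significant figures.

m − M = 5 log₁₀(d/10 pc)
10.28 − (10.0) = 0.28 = 5 log₁₀(d/10)
d = 10 × 10^(0.28/5) = 10 × 10^0.056 = 11.38 pc.

11.4 pc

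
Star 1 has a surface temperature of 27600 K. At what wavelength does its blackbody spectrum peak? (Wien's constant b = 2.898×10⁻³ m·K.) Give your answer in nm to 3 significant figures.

105 nm

λ_max = b/T = 2.898×10⁻³ / 27600 = 1.05×10^-7 m = 105.0 nm.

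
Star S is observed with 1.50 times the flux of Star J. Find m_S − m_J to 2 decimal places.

m_S − m_J = −2.5 log₁₀(F_S/F_J) = −2.5 log₁₀(1.50) = −2.5 × (0.176) = -0.440.

-0.44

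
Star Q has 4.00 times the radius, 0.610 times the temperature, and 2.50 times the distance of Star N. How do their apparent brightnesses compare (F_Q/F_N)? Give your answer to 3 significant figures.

L_Q/L_N = (R_Q/R_N)²(T_Q/T_N)⁴ = (4.00)² × (0.610)⁴ = 2.215.
F_Q/F_N = (L_Q/L_N)/(d_Q/d_N)² = 2.215 / (2.50)² = 0.3545.

0.354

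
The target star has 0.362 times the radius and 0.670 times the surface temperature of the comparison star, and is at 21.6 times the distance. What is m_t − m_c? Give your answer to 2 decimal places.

10.62

L_t/L_c = (0.362)²(0.670)⁴ = 0.02641.
F_t/F_c = (L_t/L_c)/(d_t/d_c)² = 0.02641/466.6 = 5.660×10^-5.
m_t − m_c = −2.5 log₁₀(5.660×10^-5) = 10.62.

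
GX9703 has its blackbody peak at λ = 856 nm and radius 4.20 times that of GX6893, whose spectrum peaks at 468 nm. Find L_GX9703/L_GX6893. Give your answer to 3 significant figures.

1.58

Wien's law gives T ∝ 1/λ_max, so T_GX9703/T_GX6893 = λ_GX6893/λ_GX9703 = 468/856 = 0.5467.
Then L ∝ R²T⁴ gives L_GX9703/L_GX6893 = (4.20)² × (0.5467)⁴ = 17.64 × 0.08935 = 1.576.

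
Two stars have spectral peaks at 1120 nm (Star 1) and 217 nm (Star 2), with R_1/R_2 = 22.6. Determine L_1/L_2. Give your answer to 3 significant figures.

Wien's law gives T ∝ 1/λ_max, so T_1/T_2 = λ_2/λ_1 = 217/1120 = 0.1938.
Then L ∝ R²T⁴ gives L_1/L_2 = (22.6)² × (0.1938)⁴ = 510.8 × 0.001409 = 0.7198.

0.720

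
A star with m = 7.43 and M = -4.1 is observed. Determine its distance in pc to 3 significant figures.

m − M = 5 log₁₀(d/10 pc)
7.43 − (-4.1) = 11.53 = 5 log₁₀(d/10)
d = 10 × 10^(11.53/5) = 10 × 10^2.306 = 2023 pc.

2.02×10^3 pc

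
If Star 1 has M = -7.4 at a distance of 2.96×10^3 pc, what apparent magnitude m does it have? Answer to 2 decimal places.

4.96

m = M + 5 log₁₀(d/10 pc) = -7.4 + 5 log₁₀(2.96×10^3/10)
  = -7.4 + 5 × 2.471 = -7.4 + 12.36 = 4.96.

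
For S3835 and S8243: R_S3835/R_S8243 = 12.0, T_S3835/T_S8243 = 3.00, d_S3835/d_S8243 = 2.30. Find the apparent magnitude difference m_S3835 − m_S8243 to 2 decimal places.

-8.36

L_S3835/L_S8243 = (12.0)²(3.00)⁴ = 1.166×10^4.
F_S3835/F_S8243 = (L_S3835/L_S8243)/(d_S3835/d_S8243)² = 1.166×10^4/5.290 = 2205.
m_S3835 − m_S8243 = −2.5 log₁₀(2205) = -8.36.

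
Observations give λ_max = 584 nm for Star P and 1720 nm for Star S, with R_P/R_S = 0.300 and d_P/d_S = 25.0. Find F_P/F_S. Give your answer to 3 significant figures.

0.0108

Wien's law: T_P/T_S = λ_S/λ_P = 1720/584 = 2.945.
L_P/L_S = (R_P/R_S)²(T_P/T_S)⁴ = (0.300)²(2.945)⁴ = 6.772.
F_P/F_S = (L_P/L_S)/(d_P/d_S)² = 6.772/(25.0)² = 0.01083.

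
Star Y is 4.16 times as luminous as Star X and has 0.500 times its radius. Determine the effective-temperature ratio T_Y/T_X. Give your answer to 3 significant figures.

2.02

L ∝ R²T⁴ gives T ∝ (L/R²)^(1/4), so
T_Y/T_X = (4.16 / 0.500²)^(1/4) = (16.64)^(1/4) = 2.020.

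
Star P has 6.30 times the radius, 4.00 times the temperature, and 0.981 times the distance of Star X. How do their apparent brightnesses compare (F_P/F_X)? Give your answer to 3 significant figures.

L_P/L_X = (R_P/R_X)²(T_P/T_X)⁴ = (6.30)² × (4.00)⁴ = 1.016×10^4.
F_P/F_X = (L_P/L_X)/(d_P/d_X)² = 1.016×10^4 / (0.981)² = 1.056×10^4.

1.06×10^4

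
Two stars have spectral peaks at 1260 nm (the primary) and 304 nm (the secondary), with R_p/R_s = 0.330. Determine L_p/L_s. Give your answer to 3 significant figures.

Wien's law gives T ∝ 1/λ_max, so T_p/T_s = λ_s/λ_p = 304/1260 = 0.2413.
Then L ∝ R²T⁴ gives L_p/L_s = (0.330)² × (0.2413)⁴ = 0.1089 × 0.003389 = 3.690×10^-4.

3.69×10^-4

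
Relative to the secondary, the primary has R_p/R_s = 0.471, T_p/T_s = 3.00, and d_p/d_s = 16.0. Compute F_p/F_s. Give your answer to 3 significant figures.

L_p/L_s = (R_p/R_s)²(T_p/T_s)⁴ = (0.471)² × (3.00)⁴ = 17.97.
F_p/F_s = (L_p/L_s)/(d_p/d_s)² = 17.97 / (16.0)² = 0.07019.

0.0702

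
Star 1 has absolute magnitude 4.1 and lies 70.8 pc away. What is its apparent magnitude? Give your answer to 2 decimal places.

8.35

m = M + 5 log₁₀(d/10 pc) = 4.1 + 5 log₁₀(70.8/10)
  = 4.1 + 5 × 0.850 = 4.1 + 4.25 = 8.35.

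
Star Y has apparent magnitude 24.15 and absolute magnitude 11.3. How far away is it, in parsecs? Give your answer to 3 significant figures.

m − M = 5 log₁₀(d/10 pc)
24.15 − (11.3) = 12.85 = 5 log₁₀(d/10)
d = 10 × 10^(12.85/5) = 10 × 10^2.570 = 3715 pc.

3.72×10^3 pc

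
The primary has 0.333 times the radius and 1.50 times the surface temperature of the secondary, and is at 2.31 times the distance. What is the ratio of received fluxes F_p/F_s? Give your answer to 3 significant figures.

L_p/L_s = (R_p/R_s)²(T_p/T_s)⁴ = (0.333)² × (1.50)⁴ = 0.5614.
F_p/F_s = (L_p/L_s)/(d_p/d_s)² = 0.5614 / (2.31)² = 0.1052.

0.105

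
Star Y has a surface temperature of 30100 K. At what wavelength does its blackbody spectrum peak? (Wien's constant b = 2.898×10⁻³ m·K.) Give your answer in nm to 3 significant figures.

96.3 nm

λ_max = b/T = 2.898×10⁻³ / 30100 = 9.63×10^-8 m = 96.28 nm.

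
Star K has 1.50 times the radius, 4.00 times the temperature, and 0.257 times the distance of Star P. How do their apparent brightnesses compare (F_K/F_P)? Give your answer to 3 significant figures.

L_K/L_P = (R_K/R_P)²(T_K/T_P)⁴ = (1.50)² × (4.00)⁴ = 576.0.
F_K/F_P = (L_K/L_P)/(d_K/d_P)² = 576.0 / (0.257)² = 8721.

8.72×10^3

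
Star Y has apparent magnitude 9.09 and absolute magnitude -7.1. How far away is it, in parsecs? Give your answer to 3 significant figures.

m − M = 5 log₁₀(d/10 pc)
9.09 − (-7.1) = 16.19 = 5 log₁₀(d/10)
d = 10 × 10^(16.19/5) = 10 × 10^3.238 = 1.730×10^4 pc.

1.73×10^4 pc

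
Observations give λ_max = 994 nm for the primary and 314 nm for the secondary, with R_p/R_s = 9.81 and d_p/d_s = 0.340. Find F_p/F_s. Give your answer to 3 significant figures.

8.29

Wien's law: T_p/T_s = λ_s/λ_p = 314/994 = 0.3159.
L_p/L_s = (R_p/R_s)²(T_p/T_s)⁴ = (9.81)²(0.3159)⁴ = 0.9583.
F_p/F_s = (L_p/L_s)/(d_p/d_s)² = 0.9583/(0.340)² = 8.290.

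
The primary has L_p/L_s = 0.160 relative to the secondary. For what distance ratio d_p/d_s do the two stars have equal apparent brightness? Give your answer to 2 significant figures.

0.40

Equal flux requires L_p/d_p² = L_s/d_s², so d_p/d_s = √(L_p/L_s)
= √(0.160) = 0.4000.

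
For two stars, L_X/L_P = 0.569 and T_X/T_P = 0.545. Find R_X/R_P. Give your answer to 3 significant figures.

L ∝ R²T⁴ gives R ∝ √L / T², so
R_X/R_P = √(0.569) / (0.545)² = 0.7543 / 0.2970 = 2.540.

2.54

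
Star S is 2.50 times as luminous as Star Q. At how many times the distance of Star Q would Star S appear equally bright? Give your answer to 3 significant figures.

Equal flux requires L_S/d_S² = L_Q/d_Q², so d_S/d_Q = √(L_S/L_Q)
= √(2.50) = 1.581.

1.58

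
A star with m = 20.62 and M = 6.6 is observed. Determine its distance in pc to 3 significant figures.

m − M = 5 log₁₀(d/10 pc)
20.62 − (6.6) = 14.02 = 5 log₁₀(d/10)
d = 10 × 10^(14.02/5) = 10 × 10^2.804 = 6368 pc.

6.37×10^3 pc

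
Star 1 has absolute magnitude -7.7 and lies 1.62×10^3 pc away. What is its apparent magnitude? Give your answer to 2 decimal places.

3.35

m = M + 5 log₁₀(d/10 pc) = -7.7 + 5 log₁₀(1.62×10^3/10)
  = -7.7 + 5 × 2.210 = -7.7 + 11.05 = 3.35.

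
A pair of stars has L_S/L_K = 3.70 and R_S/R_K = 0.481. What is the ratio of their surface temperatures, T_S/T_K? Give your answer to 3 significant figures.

L ∝ R²T⁴ gives T ∝ (L/R²)^(1/4), so
T_S/T_K = (3.70 / 0.481²)^(1/4) = (15.99)^(1/4) = 2.000.

2.00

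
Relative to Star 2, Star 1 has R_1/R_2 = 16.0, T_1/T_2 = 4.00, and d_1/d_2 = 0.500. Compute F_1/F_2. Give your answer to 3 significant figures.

2.62×10^5

L_1/L_2 = (R_1/R_2)²(T_1/T_2)⁴ = (16.0)² × (4.00)⁴ = 6.554×10^4.
F_1/F_2 = (L_1/L_2)/(d_1/d_2)² = 6.554×10^4 / (0.500)² = 2.621×10^5.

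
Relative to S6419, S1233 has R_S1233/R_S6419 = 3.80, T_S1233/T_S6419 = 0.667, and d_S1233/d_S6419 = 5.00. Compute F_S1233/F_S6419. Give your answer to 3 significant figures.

L_S1233/L_S6419 = (R_S1233/R_S6419)²(T_S1233/T_S6419)⁴ = (3.80)² × (0.667)⁴ = 2.858.
F_S1233/F_S6419 = (L_S1233/L_S6419)/(d_S1233/d_S6419)² = 2.858 / (5.00)² = 0.1143.

0.114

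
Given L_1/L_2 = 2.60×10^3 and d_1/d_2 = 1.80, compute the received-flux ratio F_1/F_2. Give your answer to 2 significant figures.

8.0×10^2

F = L/(4πd²), so F_1/F_2 = (L_1/L_2) / (d_1/d_2)²
= 2.60×10^3 / (1.80)² = 2.60×10^3 / 3.240 = 802.5.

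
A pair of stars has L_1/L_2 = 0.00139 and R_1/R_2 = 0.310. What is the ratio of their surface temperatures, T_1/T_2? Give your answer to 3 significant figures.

0.347

L ∝ R²T⁴ gives T ∝ (L/R²)^(1/4), so
T_1/T_2 = (0.00139 / 0.310²)^(1/4) = (0.01446)^(1/4) = 0.3468.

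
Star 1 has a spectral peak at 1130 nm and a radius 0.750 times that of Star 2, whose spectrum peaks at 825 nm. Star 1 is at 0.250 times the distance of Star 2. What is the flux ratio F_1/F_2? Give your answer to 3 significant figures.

2.56

Wien's law: T_1/T_2 = λ_2/λ_1 = 825/1130 = 0.7301.
L_1/L_2 = (R_1/R_2)²(T_1/T_2)⁴ = (0.750)²(0.7301)⁴ = 0.1598.
F_1/F_2 = (L_1/L_2)/(d_1/d_2)² = 0.1598/(0.250)² = 2.557.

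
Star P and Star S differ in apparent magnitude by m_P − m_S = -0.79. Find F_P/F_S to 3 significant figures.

2.07

F_P/F_S = 10^(−(m_P − m_S)/2.5) = 10^(0.79/2.5) = 10^0.316 = 2.070.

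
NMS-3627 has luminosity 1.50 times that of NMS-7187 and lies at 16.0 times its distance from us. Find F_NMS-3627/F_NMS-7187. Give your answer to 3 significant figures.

F = L/(4πd²), so F_NMS-3627/F_NMS-7187 = (L_NMS-3627/L_NMS-7187) / (d_NMS-3627/d_NMS-7187)²
= 1.50 / (16.0)² = 1.50 / 256.0 = 0.005859.

0.00586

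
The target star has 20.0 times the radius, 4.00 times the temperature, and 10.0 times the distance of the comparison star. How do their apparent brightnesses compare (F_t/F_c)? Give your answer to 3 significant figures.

L_t/L_c = (R_t/R_c)²(T_t/T_c)⁴ = (20.0)² × (4.00)⁴ = 1.024×10^5.
F_t/F_c = (L_t/L_c)/(d_t/d_c)² = 1.024×10^5 / (10.0)² = 1024.

1.02×10^3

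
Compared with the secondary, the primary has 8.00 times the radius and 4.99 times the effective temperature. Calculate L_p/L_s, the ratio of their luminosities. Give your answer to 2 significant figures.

From the Stefan–Boltzmann law, L ∝ R²T⁴, so
L_p/L_s = (R_p/R_s)² (T_p/T_s)⁴ = (8.00)² × (4.99)⁴ = 64.00 × 620.0 = 3.968×10^4.

4.0×10^4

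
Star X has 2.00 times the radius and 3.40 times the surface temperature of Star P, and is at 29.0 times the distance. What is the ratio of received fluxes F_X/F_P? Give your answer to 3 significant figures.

L_X/L_P = (R_X/R_P)²(T_X/T_P)⁴ = (2.00)² × (3.40)⁴ = 534.5.
F_X/F_P = (L_X/L_P)/(d_X/d_P)² = 534.5 / (29.0)² = 0.6356.

0.636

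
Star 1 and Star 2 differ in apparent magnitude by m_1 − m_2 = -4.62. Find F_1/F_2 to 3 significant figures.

70.5

F_1/F_2 = 10^(−(m_1 − m_2)/2.5) = 10^(4.62/2.5) = 10^1.848 = 70.47.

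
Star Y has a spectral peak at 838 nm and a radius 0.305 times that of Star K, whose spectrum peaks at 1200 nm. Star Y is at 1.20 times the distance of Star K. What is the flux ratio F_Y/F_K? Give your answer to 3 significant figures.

Wien's law: T_Y/T_K = λ_K/λ_Y = 1200/838 = 1.432.
L_Y/L_K = (R_Y/R_K)²(T_Y/T_K)⁴ = (0.305)²(1.432)⁴ = 0.3912.
F_Y/F_K = (L_Y/L_K)/(d_Y/d_K)² = 0.3912/(1.20)² = 0.2716.

0.272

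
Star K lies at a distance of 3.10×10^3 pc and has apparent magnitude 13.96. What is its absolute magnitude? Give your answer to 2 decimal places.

1.50

M = m − 5 log₁₀(d/10 pc) = 13.96 − 5 log₁₀(3.10×10^3/10)
  = 13.96 − 5 × 2.491 = 13.96 − 12.46 = 1.50.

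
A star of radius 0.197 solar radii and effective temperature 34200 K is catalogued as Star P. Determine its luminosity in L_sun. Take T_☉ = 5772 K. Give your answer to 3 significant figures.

L/L_☉ = (R/R_☉)² (T/T_☉)⁴ = (0.197)² × (34200/5772)⁴
       = 0.03881 × (5.925)⁴ = 0.03881 × 1233 = 47.83.

47.8 L_sun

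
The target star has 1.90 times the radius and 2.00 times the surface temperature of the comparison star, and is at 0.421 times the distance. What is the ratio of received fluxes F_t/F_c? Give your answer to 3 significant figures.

L_t/L_c = (R_t/R_c)²(T_t/T_c)⁴ = (1.90)² × (2.00)⁴ = 57.76.
F_t/F_c = (L_t/L_c)/(d_t/d_c)² = 57.76 / (0.421)² = 325.9.

326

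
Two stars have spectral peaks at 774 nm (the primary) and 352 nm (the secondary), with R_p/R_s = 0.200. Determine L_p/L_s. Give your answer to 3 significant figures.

0.00171

Wien's law gives T ∝ 1/λ_max, so T_p/T_s = λ_s/λ_p = 352/774 = 0.4548.
Then L ∝ R²T⁴ gives L_p/L_s = (0.200)² × (0.4548)⁴ = 0.04000 × 0.04278 = 0.001711.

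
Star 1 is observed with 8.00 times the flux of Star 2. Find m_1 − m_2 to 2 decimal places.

m_1 − m_2 = −2.5 log₁₀(F_1/F_2) = −2.5 log₁₀(8.00) = −2.5 × (0.903) = -2.258.

-2.26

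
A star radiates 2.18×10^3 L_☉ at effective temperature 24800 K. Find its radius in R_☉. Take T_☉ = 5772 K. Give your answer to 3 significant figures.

R/R_☉ = √(L/L_☉) / (T/T_☉)² = √(2.18×10^3) / (4.297)²
       = 46.69 / 18.46 = 2.529.

2.53 R_☉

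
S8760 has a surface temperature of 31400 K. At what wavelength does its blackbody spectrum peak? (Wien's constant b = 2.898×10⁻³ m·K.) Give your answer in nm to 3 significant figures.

λ_max = b/T = 2.898×10⁻³ / 31400 = 9.23×10^-8 m = 92.29 nm.

92.3 nm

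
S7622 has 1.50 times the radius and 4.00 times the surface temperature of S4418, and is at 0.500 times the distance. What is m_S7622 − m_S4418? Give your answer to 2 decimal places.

-8.41

L_S7622/L_S4418 = (1.50)²(4.00)⁴ = 576.0.
F_S7622/F_S4418 = (L_S7622/L_S4418)/(d_S7622/d_S4418)² = 576.0/0.2500 = 2304.
m_S7622 − m_S4418 = −2.5 log₁₀(2304) = -8.41.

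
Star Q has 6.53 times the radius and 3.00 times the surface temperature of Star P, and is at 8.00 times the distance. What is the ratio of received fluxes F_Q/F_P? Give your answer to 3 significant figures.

54.0

L_Q/L_P = (R_Q/R_P)²(T_Q/T_P)⁴ = (6.53)² × (3.00)⁴ = 3454.
F_Q/F_P = (L_Q/L_P)/(d_Q/d_P)² = 3454 / (8.00)² = 53.97.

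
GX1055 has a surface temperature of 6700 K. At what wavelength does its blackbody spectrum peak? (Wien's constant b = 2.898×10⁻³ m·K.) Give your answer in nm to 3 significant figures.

λ_max = b/T = 2.898×10⁻³ / 6700 = 4.33×10^-7 m = 432.5 nm.

433 nm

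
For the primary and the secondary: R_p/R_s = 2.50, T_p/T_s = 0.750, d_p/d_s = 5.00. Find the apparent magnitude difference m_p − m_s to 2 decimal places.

2.75

L_p/L_s = (2.50)²(0.750)⁴ = 1.978.
F_p/F_s = (L_p/L_s)/(d_p/d_s)² = 1.978/25.00 = 0.07910.
m_p − m_s = −2.5 log₁₀(0.07910) = 2.75.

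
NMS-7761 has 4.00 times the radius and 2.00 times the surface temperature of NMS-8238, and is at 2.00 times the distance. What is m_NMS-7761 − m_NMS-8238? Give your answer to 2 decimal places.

-4.52

L_NMS-7761/L_NMS-8238 = (4.00)²(2.00)⁴ = 256.0.
F_NMS-7761/F_NMS-8238 = (L_NMS-7761/L_NMS-8238)/(d_NMS-7761/d_NMS-8238)² = 256.0/4.000 = 64.00.
m_NMS-7761 − m_NMS-8238 = −2.5 log₁₀(64.00) = -4.52.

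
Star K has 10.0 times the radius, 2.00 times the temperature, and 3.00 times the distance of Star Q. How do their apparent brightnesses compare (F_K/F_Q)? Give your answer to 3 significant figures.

L_K/L_Q = (R_K/R_Q)²(T_K/T_Q)⁴ = (10.0)² × (2.00)⁴ = 1600.
F_K/F_Q = (L_K/L_Q)/(d_K/d_Q)² = 1600 / (3.00)² = 177.8.

178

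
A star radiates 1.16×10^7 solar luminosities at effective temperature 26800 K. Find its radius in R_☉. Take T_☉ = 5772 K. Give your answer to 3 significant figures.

158 R_☉

R/R_☉ = √(L/L_☉) / (T/T_☉)² = √(1.16×10^7) / (4.643)²
       = 3406 / 21.56 = 158.0.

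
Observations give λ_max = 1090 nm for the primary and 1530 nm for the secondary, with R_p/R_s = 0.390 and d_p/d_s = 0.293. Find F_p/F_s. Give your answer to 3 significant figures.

Wien's law: T_p/T_s = λ_s/λ_p = 1530/1090 = 1.404.
L_p/L_s = (R_p/R_s)²(T_p/T_s)⁴ = (0.390)²(1.404)⁴ = 0.5905.
F_p/F_s = (L_p/L_s)/(d_p/d_s)² = 0.5905/(0.293)² = 6.878.

6.88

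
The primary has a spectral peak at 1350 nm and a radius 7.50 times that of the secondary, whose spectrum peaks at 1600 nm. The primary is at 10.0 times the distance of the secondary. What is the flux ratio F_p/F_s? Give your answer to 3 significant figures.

Wien's law: T_p/T_s = λ_s/λ_p = 1600/1350 = 1.185.
L_p/L_s = (R_p/R_s)²(T_p/T_s)⁴ = (7.50)²(1.185)⁴ = 111.0.
F_p/F_s = (L_p/L_s)/(d_p/d_s)² = 111.0/(10.0)² = 1.110.

1.11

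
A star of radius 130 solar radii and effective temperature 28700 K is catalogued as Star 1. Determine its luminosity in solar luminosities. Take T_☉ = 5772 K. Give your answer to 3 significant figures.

1.03×10^7 solar luminosities

L/L_☉ = (R/R_☉)² (T/T_☉)⁴ = (130)² × (28700/5772)⁴
       = 1.690×10^4 × (4.972)⁴ = 1.690×10^4 × 611.3 = 1.033×10^7.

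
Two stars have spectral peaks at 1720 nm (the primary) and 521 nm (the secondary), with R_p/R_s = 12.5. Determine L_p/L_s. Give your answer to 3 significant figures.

1.32

Wien's law gives T ∝ 1/λ_max, so T_p/T_s = λ_s/λ_p = 521/1720 = 0.3029.
Then L ∝ R²T⁴ gives L_p/L_s = (12.5)² × (0.3029)⁴ = 156.2 × 0.008419 = 1.315.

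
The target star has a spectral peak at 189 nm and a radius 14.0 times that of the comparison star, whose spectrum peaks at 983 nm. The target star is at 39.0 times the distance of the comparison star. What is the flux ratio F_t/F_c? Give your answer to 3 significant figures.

Wien's law: T_t/T_c = λ_c/λ_t = 983/189 = 5.201.
L_t/L_c = (R_t/R_c)²(T_t/T_c)⁴ = (14.0)²(5.201)⁴ = 1.434×10^5.
F_t/F_c = (L_t/L_c)/(d_t/d_c)² = 1.434×10^5/(39.0)² = 94.30.

94.3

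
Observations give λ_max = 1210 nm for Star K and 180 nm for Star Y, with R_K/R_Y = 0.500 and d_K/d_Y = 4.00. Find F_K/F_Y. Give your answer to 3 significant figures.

7.65×10^-6

Wien's law: T_K/T_Y = λ_Y/λ_K = 180/1210 = 0.1488.
L_K/L_Y = (R_K/R_Y)²(T_K/T_Y)⁴ = (0.500)²(0.1488)⁴ = 1.224×10^-4.
F_K/F_Y = (L_K/L_Y)/(d_K/d_Y)² = 1.224×10^-4/(4.00)² = 7.652×10^-6.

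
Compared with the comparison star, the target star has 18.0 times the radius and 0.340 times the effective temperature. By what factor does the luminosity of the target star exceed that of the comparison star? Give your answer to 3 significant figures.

From the Stefan–Boltzmann law, L ∝ R²T⁴, so
L_t/L_c = (R_t/R_c)² (T_t/T_c)⁴ = (18.0)² × (0.340)⁴ = 324.0 × 0.01336 = 4.330.

4.33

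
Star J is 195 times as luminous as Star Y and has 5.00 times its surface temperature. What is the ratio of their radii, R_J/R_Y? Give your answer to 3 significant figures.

L ∝ R²T⁴ gives R ∝ √L / T², so
R_J/R_Y = √(195) / (5.00)² = 13.96 / 25.00 = 0.5586.

0.559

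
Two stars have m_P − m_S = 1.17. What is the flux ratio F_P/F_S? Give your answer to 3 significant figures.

F_P/F_S = 10^(−(m_P − m_S)/2.5) = 10^(-1.17/2.5) = 10^-0.468 = 0.3404.

0.340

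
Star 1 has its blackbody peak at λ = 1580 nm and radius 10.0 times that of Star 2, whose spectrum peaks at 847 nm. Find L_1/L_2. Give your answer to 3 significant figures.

8.26

Wien's law gives T ∝ 1/λ_max, so T_1/T_2 = λ_2/λ_1 = 847/1580 = 0.5361.
Then L ∝ R²T⁴ gives L_1/L_2 = (10.0)² × (0.5361)⁴ = 100.0 × 0.08259 = 8.259.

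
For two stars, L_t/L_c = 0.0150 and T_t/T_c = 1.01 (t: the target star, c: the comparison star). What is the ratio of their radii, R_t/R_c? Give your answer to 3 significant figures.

L ∝ R²T⁴ gives R ∝ √L / T², so
R_t/R_c = √(0.0150) / (1.01)² = 0.1225 / 1.020 = 0.1201.

0.120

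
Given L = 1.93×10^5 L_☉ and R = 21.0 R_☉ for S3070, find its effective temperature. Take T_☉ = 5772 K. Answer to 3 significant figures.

2.64×10^4 K

T/T_☉ = (L/L_☉)^(1/4) / (R/R_☉)^(1/2)
T = 5772 × (1.93×10^5)^(1/4) / √(21.0) = 5772 × 20.96 / 4.583 = 2.640×10^4 K.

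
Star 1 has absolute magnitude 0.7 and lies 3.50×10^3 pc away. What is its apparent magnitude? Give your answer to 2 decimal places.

m = M + 5 log₁₀(d/10 pc) = 0.7 + 5 log₁₀(3.50×10^3/10)
  = 0.7 + 5 × 2.544 = 0.7 + 12.72 = 13.42.

13.42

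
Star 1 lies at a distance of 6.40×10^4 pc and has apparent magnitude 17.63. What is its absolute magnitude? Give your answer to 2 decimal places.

M = m − 5 log₁₀(d/10 pc) = 17.63 − 5 log₁₀(6.40×10^4/10)
  = 17.63 − 5 × 3.806 = 17.63 − 19.03 = -1.40.

-1.40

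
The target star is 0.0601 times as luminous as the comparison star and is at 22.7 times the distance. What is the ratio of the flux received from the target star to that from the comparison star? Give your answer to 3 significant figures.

1.17×10^-4

F = L/(4πd²), so F_t/F_c = (L_t/L_c) / (d_t/d_c)²
= 0.0601 / (22.7)² = 0.0601 / 515.3 = 1.166×10^-4.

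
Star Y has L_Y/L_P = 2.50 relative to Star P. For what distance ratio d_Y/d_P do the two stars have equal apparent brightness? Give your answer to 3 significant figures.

Equal flux requires L_Y/d_Y² = L_P/d_P², so d_Y/d_P = √(L_Y/L_P)
= √(2.50) = 1.581.

1.58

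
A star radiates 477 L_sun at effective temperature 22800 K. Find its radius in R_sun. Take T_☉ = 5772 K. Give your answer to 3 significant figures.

1.40 R_sun

R/R_☉ = √(L/L_☉) / (T/T_☉)² = √(477) / (3.950)²
       = 21.84 / 15.60 = 1.400.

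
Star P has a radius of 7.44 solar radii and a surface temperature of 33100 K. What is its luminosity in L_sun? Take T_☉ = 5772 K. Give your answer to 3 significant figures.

5.99×10^4 L_sun

L/L_☉ = (R/R_☉)² (T/T_☉)⁴ = (7.44)² × (33100/5772)⁴
       = 55.35 × (5.735)⁴ = 55.35 × 1081 = 5.986×10^4.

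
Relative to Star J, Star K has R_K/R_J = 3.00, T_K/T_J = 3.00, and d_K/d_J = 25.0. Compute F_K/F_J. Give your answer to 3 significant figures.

L_K/L_J = (R_K/R_J)²(T_K/T_J)⁴ = (3.00)² × (3.00)⁴ = 729.0.
F_K/F_J = (L_K/L_J)/(d_K/d_J)² = 729.0 / (25.0)² = 1.166.

1.17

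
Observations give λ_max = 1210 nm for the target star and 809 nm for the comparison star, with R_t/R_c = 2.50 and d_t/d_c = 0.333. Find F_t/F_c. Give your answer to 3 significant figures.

Wien's law: T_t/T_c = λ_c/λ_t = 809/1210 = 0.6686.
L_t/L_c = (R_t/R_c)²(T_t/T_c)⁴ = (2.50)²(0.6686)⁴ = 1.249.
F_t/F_c = (L_t/L_c)/(d_t/d_c)² = 1.249/(0.333)² = 11.26.

11.3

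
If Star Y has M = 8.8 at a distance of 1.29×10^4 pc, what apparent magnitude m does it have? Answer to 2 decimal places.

24.35

m = M + 5 log₁₀(d/10 pc) = 8.8 + 5 log₁₀(1.29×10^4/10)
  = 8.8 + 5 × 3.111 = 8.8 + 15.55 = 24.35.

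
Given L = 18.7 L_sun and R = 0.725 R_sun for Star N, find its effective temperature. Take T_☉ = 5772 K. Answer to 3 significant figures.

T/T_☉ = (L/L_☉)^(1/4) / (R/R_☉)^(1/2)
T = 5772 × (18.7)^(1/4) / √(0.725) = 5772 × 2.080 / 0.8515 = 1.410×10^4 K.

1.41×10^4 K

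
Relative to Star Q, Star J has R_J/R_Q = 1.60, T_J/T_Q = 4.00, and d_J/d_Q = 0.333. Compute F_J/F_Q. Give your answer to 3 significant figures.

L_J/L_Q = (R_J/R_Q)²(T_J/T_Q)⁴ = (1.60)² × (4.00)⁴ = 655.4.
F_J/F_Q = (L_J/L_Q)/(d_J/d_Q)² = 655.4 / (0.333)² = 5910.

5.91×10^3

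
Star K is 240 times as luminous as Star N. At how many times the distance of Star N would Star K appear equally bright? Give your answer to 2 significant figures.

Equal flux requires L_K/d_K² = L_N/d_N², so d_K/d_N = √(L_K/L_N)
= √(240) = 15.49.

15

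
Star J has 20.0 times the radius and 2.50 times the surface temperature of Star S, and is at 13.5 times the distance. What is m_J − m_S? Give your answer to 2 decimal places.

L_J/L_S = (20.0)²(2.50)⁴ = 1.562×10^4.
F_J/F_S = (L_J/L_S)/(d_J/d_S)² = 1.562×10^4/182.2 = 85.73.
m_J − m_S = −2.5 log₁₀(85.73) = -4.83.

-4.83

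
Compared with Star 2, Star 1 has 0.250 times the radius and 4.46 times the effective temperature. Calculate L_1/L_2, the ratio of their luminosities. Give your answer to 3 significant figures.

From the Stefan–Boltzmann law, L ∝ R²T⁴, so
L_1/L_2 = (R_1/R_2)² (T_1/T_2)⁴ = (0.250)² × (4.46)⁴ = 0.06250 × 395.7 = 24.73.

24.7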